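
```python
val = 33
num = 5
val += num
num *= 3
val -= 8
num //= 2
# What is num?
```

Trace (tracking num):
val = 33  # -> val = 33
num = 5  # -> num = 5
val += num  # -> val = 38
num *= 3  # -> num = 15
val -= 8  # -> val = 30
num //= 2  # -> num = 7

Answer: 7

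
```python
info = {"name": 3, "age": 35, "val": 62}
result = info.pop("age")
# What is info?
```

Answer: {'name': 3, 'val': 62}

Derivation:
Trace (tracking info):
info = {'name': 3, 'age': 35, 'val': 62}  # -> info = {'name': 3, 'age': 35, 'val': 62}
result = info.pop('age')  # -> result = 35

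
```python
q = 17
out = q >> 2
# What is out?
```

Answer: 4

Derivation:
Trace (tracking out):
q = 17  # -> q = 17
out = q >> 2  # -> out = 4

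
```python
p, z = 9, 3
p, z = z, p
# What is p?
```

Answer: 3

Derivation:
Trace (tracking p):
p, z = (9, 3)  # -> p = 9, z = 3
p, z = (z, p)  # -> p = 3, z = 9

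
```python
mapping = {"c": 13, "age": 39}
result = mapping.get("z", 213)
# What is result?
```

Trace (tracking result):
mapping = {'c': 13, 'age': 39}  # -> mapping = {'c': 13, 'age': 39}
result = mapping.get('z', 213)  # -> result = 213

Answer: 213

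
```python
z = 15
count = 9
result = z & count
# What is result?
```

Answer: 9

Derivation:
Trace (tracking result):
z = 15  # -> z = 15
count = 9  # -> count = 9
result = z & count  # -> result = 9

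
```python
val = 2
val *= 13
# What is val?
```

Answer: 26

Derivation:
Trace (tracking val):
val = 2  # -> val = 2
val *= 13  # -> val = 26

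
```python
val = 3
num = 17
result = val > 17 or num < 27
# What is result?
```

Answer: True

Derivation:
Trace (tracking result):
val = 3  # -> val = 3
num = 17  # -> num = 17
result = val > 17 or num < 27  # -> result = True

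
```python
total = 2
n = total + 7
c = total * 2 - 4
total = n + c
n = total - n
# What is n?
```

Trace (tracking n):
total = 2  # -> total = 2
n = total + 7  # -> n = 9
c = total * 2 - 4  # -> c = 0
total = n + c  # -> total = 9
n = total - n  # -> n = 0

Answer: 0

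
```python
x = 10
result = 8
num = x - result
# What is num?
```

Answer: 2

Derivation:
Trace (tracking num):
x = 10  # -> x = 10
result = 8  # -> result = 8
num = x - result  # -> num = 2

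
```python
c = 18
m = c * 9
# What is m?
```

Trace (tracking m):
c = 18  # -> c = 18
m = c * 9  # -> m = 162

Answer: 162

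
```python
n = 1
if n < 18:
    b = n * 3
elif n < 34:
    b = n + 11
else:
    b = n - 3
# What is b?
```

Answer: 3

Derivation:
Trace (tracking b):
n = 1  # -> n = 1
if n < 18:  # condition is True
    b = n * 3  # -> b = 3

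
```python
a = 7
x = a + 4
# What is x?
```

Trace (tracking x):
a = 7  # -> a = 7
x = a + 4  # -> x = 11

Answer: 11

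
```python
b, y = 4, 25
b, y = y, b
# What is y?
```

Trace (tracking y):
b, y = (4, 25)  # -> b = 4, y = 25
b, y = (y, b)  # -> b = 25, y = 4

Answer: 4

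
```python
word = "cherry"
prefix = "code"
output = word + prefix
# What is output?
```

Answer: 'cherrycode'

Derivation:
Trace (tracking output):
word = 'cherry'  # -> word = 'cherry'
prefix = 'code'  # -> prefix = 'code'
output = word + prefix  # -> output = 'cherrycode'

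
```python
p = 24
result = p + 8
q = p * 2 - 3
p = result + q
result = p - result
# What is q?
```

Answer: 45

Derivation:
Trace (tracking q):
p = 24  # -> p = 24
result = p + 8  # -> result = 32
q = p * 2 - 3  # -> q = 45
p = result + q  # -> p = 77
result = p - result  # -> result = 45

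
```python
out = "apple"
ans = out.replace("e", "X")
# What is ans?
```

Trace (tracking ans):
out = 'apple'  # -> out = 'apple'
ans = out.replace('e', 'X')  # -> ans = 'applX'

Answer: 'applX'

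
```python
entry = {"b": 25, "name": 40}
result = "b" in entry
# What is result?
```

Answer: True

Derivation:
Trace (tracking result):
entry = {'b': 25, 'name': 40}  # -> entry = {'b': 25, 'name': 40}
result = 'b' in entry  # -> result = True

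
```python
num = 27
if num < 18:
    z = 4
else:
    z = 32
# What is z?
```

Trace (tracking z):
num = 27  # -> num = 27
if num < 18:  # condition is False
else:
    z = 32  # -> z = 32

Answer: 32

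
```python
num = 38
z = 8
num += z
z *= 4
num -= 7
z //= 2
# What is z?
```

Trace (tracking z):
num = 38  # -> num = 38
z = 8  # -> z = 8
num += z  # -> num = 46
z *= 4  # -> z = 32
num -= 7  # -> num = 39
z //= 2  # -> z = 16

Answer: 16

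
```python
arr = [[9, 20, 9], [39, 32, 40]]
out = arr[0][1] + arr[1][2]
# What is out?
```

Answer: 60

Derivation:
Trace (tracking out):
arr = [[9, 20, 9], [39, 32, 40]]  # -> arr = [[9, 20, 9], [39, 32, 40]]
out = arr[0][1] + arr[1][2]  # -> out = 60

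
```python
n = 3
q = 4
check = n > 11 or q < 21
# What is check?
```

Trace (tracking check):
n = 3  # -> n = 3
q = 4  # -> q = 4
check = n > 11 or q < 21  # -> check = True

Answer: True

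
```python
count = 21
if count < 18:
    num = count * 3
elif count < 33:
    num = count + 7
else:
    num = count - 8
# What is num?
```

Trace (tracking num):
count = 21  # -> count = 21
if count < 18:  # condition is False
elif count < 33:  # condition is True
    num = count + 7  # -> num = 28

Answer: 28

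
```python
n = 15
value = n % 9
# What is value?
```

Answer: 6

Derivation:
Trace (tracking value):
n = 15  # -> n = 15
value = n % 9  # -> value = 6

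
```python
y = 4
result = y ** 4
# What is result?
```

Trace (tracking result):
y = 4  # -> y = 4
result = y ** 4  # -> result = 256

Answer: 256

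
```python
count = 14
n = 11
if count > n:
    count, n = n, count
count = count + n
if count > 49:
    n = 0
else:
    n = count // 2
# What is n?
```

Trace (tracking n):
count = 14  # -> count = 14
n = 11  # -> n = 11
if count > n:  # condition is True
    count, n = (n, count)  # -> count = 11, n = 14
count = count + n  # -> count = 25
if count > 49:  # condition is False
else:
    n = count // 2  # -> n = 12

Answer: 12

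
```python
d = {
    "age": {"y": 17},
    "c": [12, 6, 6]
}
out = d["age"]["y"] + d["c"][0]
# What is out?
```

Answer: 29

Derivation:
Trace (tracking out):
d = {'age': {'y': 17}, 'c': [12, 6, 6]}  # -> d = {'age': {'y': 17}, 'c': [12, 6, 6]}
out = d['age']['y'] + d['c'][0]  # -> out = 29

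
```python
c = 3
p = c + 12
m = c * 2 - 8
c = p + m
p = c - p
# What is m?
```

Trace (tracking m):
c = 3  # -> c = 3
p = c + 12  # -> p = 15
m = c * 2 - 8  # -> m = -2
c = p + m  # -> c = 13
p = c - p  # -> p = -2

Answer: -2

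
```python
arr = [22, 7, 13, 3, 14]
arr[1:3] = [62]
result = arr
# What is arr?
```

Answer: [22, 62, 3, 14]

Derivation:
Trace (tracking arr):
arr = [22, 7, 13, 3, 14]  # -> arr = [22, 7, 13, 3, 14]
arr[1:3] = [62]  # -> arr = [22, 62, 3, 14]
result = arr  # -> result = [22, 62, 3, 14]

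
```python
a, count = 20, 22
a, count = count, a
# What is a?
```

Trace (tracking a):
a, count = (20, 22)  # -> a = 20, count = 22
a, count = (count, a)  # -> a = 22, count = 20

Answer: 22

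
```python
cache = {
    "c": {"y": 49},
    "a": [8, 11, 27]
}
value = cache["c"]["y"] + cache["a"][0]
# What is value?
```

Trace (tracking value):
cache = {'c': {'y': 49}, 'a': [8, 11, 27]}  # -> cache = {'c': {'y': 49}, 'a': [8, 11, 27]}
value = cache['c']['y'] + cache['a'][0]  # -> value = 57

Answer: 57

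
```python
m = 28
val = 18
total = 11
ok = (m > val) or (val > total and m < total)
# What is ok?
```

Trace (tracking ok):
m = 28  # -> m = 28
val = 18  # -> val = 18
total = 11  # -> total = 11
ok = m > val or (val > total and m < total)  # -> ok = True

Answer: True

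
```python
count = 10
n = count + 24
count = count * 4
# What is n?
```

Trace (tracking n):
count = 10  # -> count = 10
n = count + 24  # -> n = 34
count = count * 4  # -> count = 40

Answer: 34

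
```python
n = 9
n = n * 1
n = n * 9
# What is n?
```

Trace (tracking n):
n = 9  # -> n = 9
n = n * 1  # -> n = 9
n = n * 9  # -> n = 81

Answer: 81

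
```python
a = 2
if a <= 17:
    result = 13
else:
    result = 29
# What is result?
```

Answer: 13

Derivation:
Trace (tracking result):
a = 2  # -> a = 2
if a <= 17:  # condition is True
    result = 13  # -> result = 13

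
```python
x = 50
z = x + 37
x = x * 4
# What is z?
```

Answer: 87

Derivation:
Trace (tracking z):
x = 50  # -> x = 50
z = x + 37  # -> z = 87
x = x * 4  # -> x = 200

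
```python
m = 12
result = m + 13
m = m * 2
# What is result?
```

Trace (tracking result):
m = 12  # -> m = 12
result = m + 13  # -> result = 25
m = m * 2  # -> m = 24

Answer: 25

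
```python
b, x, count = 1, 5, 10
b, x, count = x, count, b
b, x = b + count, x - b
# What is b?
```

Trace (tracking b):
b, x, count = (1, 5, 10)  # -> b = 1, x = 5, count = 10
b, x, count = (x, count, b)  # -> b = 5, x = 10, count = 1
b, x = (b + count, x - b)  # -> b = 6, x = 5

Answer: 6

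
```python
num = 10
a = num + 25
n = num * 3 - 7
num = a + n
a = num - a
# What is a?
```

Trace (tracking a):
num = 10  # -> num = 10
a = num + 25  # -> a = 35
n = num * 3 - 7  # -> n = 23
num = a + n  # -> num = 58
a = num - a  # -> a = 23

Answer: 23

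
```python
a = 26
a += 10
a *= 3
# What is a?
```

Trace (tracking a):
a = 26  # -> a = 26
a += 10  # -> a = 36
a *= 3  # -> a = 108

Answer: 108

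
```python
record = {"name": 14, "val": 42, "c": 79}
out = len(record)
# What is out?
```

Trace (tracking out):
record = {'name': 14, 'val': 42, 'c': 79}  # -> record = {'name': 14, 'val': 42, 'c': 79}
out = len(record)  # -> out = 3

Answer: 3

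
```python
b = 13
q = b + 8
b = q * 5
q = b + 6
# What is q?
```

Answer: 111

Derivation:
Trace (tracking q):
b = 13  # -> b = 13
q = b + 8  # -> q = 21
b = q * 5  # -> b = 105
q = b + 6  # -> q = 111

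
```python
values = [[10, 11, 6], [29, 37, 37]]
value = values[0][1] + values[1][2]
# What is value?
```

Answer: 48

Derivation:
Trace (tracking value):
values = [[10, 11, 6], [29, 37, 37]]  # -> values = [[10, 11, 6], [29, 37, 37]]
value = values[0][1] + values[1][2]  # -> value = 48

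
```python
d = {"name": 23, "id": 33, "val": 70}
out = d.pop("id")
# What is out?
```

Answer: 33

Derivation:
Trace (tracking out):
d = {'name': 23, 'id': 33, 'val': 70}  # -> d = {'name': 23, 'id': 33, 'val': 70}
out = d.pop('id')  # -> out = 33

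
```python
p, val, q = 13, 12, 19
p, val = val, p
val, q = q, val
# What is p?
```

Trace (tracking p):
p, val, q = (13, 12, 19)  # -> p = 13, val = 12, q = 19
p, val = (val, p)  # -> p = 12, val = 13
val, q = (q, val)  # -> val = 19, q = 13

Answer: 12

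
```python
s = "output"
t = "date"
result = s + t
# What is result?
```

Trace (tracking result):
s = 'output'  # -> s = 'output'
t = 'date'  # -> t = 'date'
result = s + t  # -> result = 'outputdate'

Answer: 'outputdate'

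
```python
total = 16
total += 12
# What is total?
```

Answer: 28

Derivation:
Trace (tracking total):
total = 16  # -> total = 16
total += 12  # -> total = 28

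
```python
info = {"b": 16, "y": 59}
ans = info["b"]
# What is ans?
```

Trace (tracking ans):
info = {'b': 16, 'y': 59}  # -> info = {'b': 16, 'y': 59}
ans = info['b']  # -> ans = 16

Answer: 16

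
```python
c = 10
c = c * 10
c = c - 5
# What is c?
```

Trace (tracking c):
c = 10  # -> c = 10
c = c * 10  # -> c = 100
c = c - 5  # -> c = 95

Answer: 95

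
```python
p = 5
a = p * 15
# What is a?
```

Answer: 75

Derivation:
Trace (tracking a):
p = 5  # -> p = 5
a = p * 15  # -> a = 75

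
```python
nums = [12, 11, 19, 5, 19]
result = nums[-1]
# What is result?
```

Trace (tracking result):
nums = [12, 11, 19, 5, 19]  # -> nums = [12, 11, 19, 5, 19]
result = nums[-1]  # -> result = 19

Answer: 19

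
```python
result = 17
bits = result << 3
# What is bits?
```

Answer: 136

Derivation:
Trace (tracking bits):
result = 17  # -> result = 17
bits = result << 3  # -> bits = 136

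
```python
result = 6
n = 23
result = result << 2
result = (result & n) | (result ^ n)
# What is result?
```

Trace (tracking result):
result = 6  # -> result = 6
n = 23  # -> n = 23
result = result << 2  # -> result = 24
result = result & n | result ^ n  # -> result = 31

Answer: 31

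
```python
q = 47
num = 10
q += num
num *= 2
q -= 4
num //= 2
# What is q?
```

Answer: 53

Derivation:
Trace (tracking q):
q = 47  # -> q = 47
num = 10  # -> num = 10
q += num  # -> q = 57
num *= 2  # -> num = 20
q -= 4  # -> q = 53
num //= 2  # -> num = 10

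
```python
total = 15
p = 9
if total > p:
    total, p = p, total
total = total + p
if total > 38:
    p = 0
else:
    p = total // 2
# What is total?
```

Trace (tracking total):
total = 15  # -> total = 15
p = 9  # -> p = 9
if total > p:  # condition is True
    total, p = (p, total)  # -> total = 9, p = 15
total = total + p  # -> total = 24
if total > 38:  # condition is False
else:
    p = total // 2  # -> p = 12

Answer: 24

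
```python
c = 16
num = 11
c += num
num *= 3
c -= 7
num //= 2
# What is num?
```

Trace (tracking num):
c = 16  # -> c = 16
num = 11  # -> num = 11
c += num  # -> c = 27
num *= 3  # -> num = 33
c -= 7  # -> c = 20
num //= 2  # -> num = 16

Answer: 16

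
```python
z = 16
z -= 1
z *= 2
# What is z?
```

Answer: 30

Derivation:
Trace (tracking z):
z = 16  # -> z = 16
z -= 1  # -> z = 15
z *= 2  # -> z = 30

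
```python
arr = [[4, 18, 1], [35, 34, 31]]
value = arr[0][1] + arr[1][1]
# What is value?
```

Answer: 52

Derivation:
Trace (tracking value):
arr = [[4, 18, 1], [35, 34, 31]]  # -> arr = [[4, 18, 1], [35, 34, 31]]
value = arr[0][1] + arr[1][1]  # -> value = 52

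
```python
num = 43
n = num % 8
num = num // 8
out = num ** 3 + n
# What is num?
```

Trace (tracking num):
num = 43  # -> num = 43
n = num % 8  # -> n = 3
num = num // 8  # -> num = 5
out = num ** 3 + n  # -> out = 128

Answer: 5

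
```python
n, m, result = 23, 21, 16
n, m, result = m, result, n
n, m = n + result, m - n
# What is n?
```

Trace (tracking n):
n, m, result = (23, 21, 16)  # -> n = 23, m = 21, result = 16
n, m, result = (m, result, n)  # -> n = 21, m = 16, result = 23
n, m = (n + result, m - n)  # -> n = 44, m = -5

Answer: 44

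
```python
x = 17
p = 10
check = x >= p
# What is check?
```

Answer: True

Derivation:
Trace (tracking check):
x = 17  # -> x = 17
p = 10  # -> p = 10
check = x >= p  # -> check = True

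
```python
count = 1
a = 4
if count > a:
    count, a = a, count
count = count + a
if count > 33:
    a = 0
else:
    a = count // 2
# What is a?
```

Trace (tracking a):
count = 1  # -> count = 1
a = 4  # -> a = 4
if count > a:  # condition is False
count = count + a  # -> count = 5
if count > 33:  # condition is False
else:
    a = count // 2  # -> a = 2

Answer: 2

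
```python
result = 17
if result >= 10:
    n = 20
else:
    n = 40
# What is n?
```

Trace (tracking n):
result = 17  # -> result = 17
if result >= 10:  # condition is True
    n = 20  # -> n = 20

Answer: 20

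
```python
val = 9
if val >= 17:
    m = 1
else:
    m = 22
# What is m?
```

Answer: 22

Derivation:
Trace (tracking m):
val = 9  # -> val = 9
if val >= 17:  # condition is False
else:
    m = 22  # -> m = 22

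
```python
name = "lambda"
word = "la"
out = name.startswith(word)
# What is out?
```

Trace (tracking out):
name = 'lambda'  # -> name = 'lambda'
word = 'la'  # -> word = 'la'
out = name.startswith(word)  # -> out = True

Answer: True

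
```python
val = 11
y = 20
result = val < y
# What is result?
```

Answer: True

Derivation:
Trace (tracking result):
val = 11  # -> val = 11
y = 20  # -> y = 20
result = val < y  # -> result = True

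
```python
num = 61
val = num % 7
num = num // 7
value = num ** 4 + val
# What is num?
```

Trace (tracking num):
num = 61  # -> num = 61
val = num % 7  # -> val = 5
num = num // 7  # -> num = 8
value = num ** 4 + val  # -> value = 4101

Answer: 8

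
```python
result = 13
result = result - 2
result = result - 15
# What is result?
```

Trace (tracking result):
result = 13  # -> result = 13
result = result - 2  # -> result = 11
result = result - 15  # -> result = -4

Answer: -4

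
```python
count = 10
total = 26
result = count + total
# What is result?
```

Trace (tracking result):
count = 10  # -> count = 10
total = 26  # -> total = 26
result = count + total  # -> result = 36

Answer: 36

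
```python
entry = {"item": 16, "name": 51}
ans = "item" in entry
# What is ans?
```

Trace (tracking ans):
entry = {'item': 16, 'name': 51}  # -> entry = {'item': 16, 'name': 51}
ans = 'item' in entry  # -> ans = True

Answer: True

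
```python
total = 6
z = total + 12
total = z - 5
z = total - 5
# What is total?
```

Answer: 13

Derivation:
Trace (tracking total):
total = 6  # -> total = 6
z = total + 12  # -> z = 18
total = z - 5  # -> total = 13
z = total - 5  # -> z = 8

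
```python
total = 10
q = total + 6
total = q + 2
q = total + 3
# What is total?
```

Trace (tracking total):
total = 10  # -> total = 10
q = total + 6  # -> q = 16
total = q + 2  # -> total = 18
q = total + 3  # -> q = 21

Answer: 18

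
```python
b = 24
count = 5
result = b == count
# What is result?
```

Answer: False

Derivation:
Trace (tracking result):
b = 24  # -> b = 24
count = 5  # -> count = 5
result = b == count  # -> result = False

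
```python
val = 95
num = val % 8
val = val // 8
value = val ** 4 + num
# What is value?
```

Trace (tracking value):
val = 95  # -> val = 95
num = val % 8  # -> num = 7
val = val // 8  # -> val = 11
value = val ** 4 + num  # -> value = 14648

Answer: 14648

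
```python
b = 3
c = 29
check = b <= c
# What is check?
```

Trace (tracking check):
b = 3  # -> b = 3
c = 29  # -> c = 29
check = b <= c  # -> check = True

Answer: True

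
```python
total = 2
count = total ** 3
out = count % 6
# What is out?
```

Answer: 2

Derivation:
Trace (tracking out):
total = 2  # -> total = 2
count = total ** 3  # -> count = 8
out = count % 6  # -> out = 2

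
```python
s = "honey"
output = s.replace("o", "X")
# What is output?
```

Trace (tracking output):
s = 'honey'  # -> s = 'honey'
output = s.replace('o', 'X')  # -> output = 'hXney'

Answer: 'hXney'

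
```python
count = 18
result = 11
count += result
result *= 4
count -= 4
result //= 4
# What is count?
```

Answer: 25

Derivation:
Trace (tracking count):
count = 18  # -> count = 18
result = 11  # -> result = 11
count += result  # -> count = 29
result *= 4  # -> result = 44
count -= 4  # -> count = 25
result //= 4  # -> result = 11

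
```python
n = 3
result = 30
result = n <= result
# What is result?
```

Answer: True

Derivation:
Trace (tracking result):
n = 3  # -> n = 3
result = 30  # -> result = 30
result = n <= result  # -> result = True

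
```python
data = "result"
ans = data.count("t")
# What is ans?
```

Trace (tracking ans):
data = 'result'  # -> data = 'result'
ans = data.count('t')  # -> ans = 1

Answer: 1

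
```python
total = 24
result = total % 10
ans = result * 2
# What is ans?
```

Trace (tracking ans):
total = 24  # -> total = 24
result = total % 10  # -> result = 4
ans = result * 2  # -> ans = 8

Answer: 8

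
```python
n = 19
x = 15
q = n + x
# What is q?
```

Trace (tracking q):
n = 19  # -> n = 19
x = 15  # -> x = 15
q = n + x  # -> q = 34

Answer: 34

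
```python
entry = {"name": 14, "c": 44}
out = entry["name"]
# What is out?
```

Answer: 14

Derivation:
Trace (tracking out):
entry = {'name': 14, 'c': 44}  # -> entry = {'name': 14, 'c': 44}
out = entry['name']  # -> out = 14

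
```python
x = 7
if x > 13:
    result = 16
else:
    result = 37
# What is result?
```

Trace (tracking result):
x = 7  # -> x = 7
if x > 13:  # condition is False
else:
    result = 37  # -> result = 37

Answer: 37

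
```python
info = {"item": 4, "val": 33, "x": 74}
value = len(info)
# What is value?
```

Answer: 3

Derivation:
Trace (tracking value):
info = {'item': 4, 'val': 33, 'x': 74}  # -> info = {'item': 4, 'val': 33, 'x': 74}
value = len(info)  # -> value = 3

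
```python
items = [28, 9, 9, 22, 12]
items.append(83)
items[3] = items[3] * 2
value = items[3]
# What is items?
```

Answer: [28, 9, 9, 44, 12, 83]

Derivation:
Trace (tracking items):
items = [28, 9, 9, 22, 12]  # -> items = [28, 9, 9, 22, 12]
items.append(83)  # -> items = [28, 9, 9, 22, 12, 83]
items[3] = items[3] * 2  # -> items = [28, 9, 9, 44, 12, 83]
value = items[3]  # -> value = 44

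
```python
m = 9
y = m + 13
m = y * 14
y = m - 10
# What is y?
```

Answer: 298

Derivation:
Trace (tracking y):
m = 9  # -> m = 9
y = m + 13  # -> y = 22
m = y * 14  # -> m = 308
y = m - 10  # -> y = 298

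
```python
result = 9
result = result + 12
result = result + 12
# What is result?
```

Trace (tracking result):
result = 9  # -> result = 9
result = result + 12  # -> result = 21
result = result + 12  # -> result = 33

Answer: 33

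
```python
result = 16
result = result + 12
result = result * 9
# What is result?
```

Trace (tracking result):
result = 16  # -> result = 16
result = result + 12  # -> result = 28
result = result * 9  # -> result = 252

Answer: 252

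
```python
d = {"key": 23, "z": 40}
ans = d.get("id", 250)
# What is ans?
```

Trace (tracking ans):
d = {'key': 23, 'z': 40}  # -> d = {'key': 23, 'z': 40}
ans = d.get('id', 250)  # -> ans = 250

Answer: 250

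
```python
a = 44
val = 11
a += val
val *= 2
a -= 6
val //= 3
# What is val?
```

Answer: 7

Derivation:
Trace (tracking val):
a = 44  # -> a = 44
val = 11  # -> val = 11
a += val  # -> a = 55
val *= 2  # -> val = 22
a -= 6  # -> a = 49
val //= 3  # -> val = 7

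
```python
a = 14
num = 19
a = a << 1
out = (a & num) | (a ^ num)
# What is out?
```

Trace (tracking out):
a = 14  # -> a = 14
num = 19  # -> num = 19
a = a << 1  # -> a = 28
out = a & num | a ^ num  # -> out = 31

Answer: 31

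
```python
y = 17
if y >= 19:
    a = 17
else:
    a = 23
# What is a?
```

Trace (tracking a):
y = 17  # -> y = 17
if y >= 19:  # condition is False
else:
    a = 23  # -> a = 23

Answer: 23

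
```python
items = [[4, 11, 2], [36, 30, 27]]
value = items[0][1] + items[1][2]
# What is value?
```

Trace (tracking value):
items = [[4, 11, 2], [36, 30, 27]]  # -> items = [[4, 11, 2], [36, 30, 27]]
value = items[0][1] + items[1][2]  # -> value = 38

Answer: 38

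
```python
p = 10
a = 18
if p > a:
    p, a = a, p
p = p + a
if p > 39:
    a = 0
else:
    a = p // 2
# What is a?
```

Trace (tracking a):
p = 10  # -> p = 10
a = 18  # -> a = 18
if p > a:  # condition is False
p = p + a  # -> p = 28
if p > 39:  # condition is False
else:
    a = p // 2  # -> a = 14

Answer: 14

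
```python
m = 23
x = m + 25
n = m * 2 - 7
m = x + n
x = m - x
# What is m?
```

Trace (tracking m):
m = 23  # -> m = 23
x = m + 25  # -> x = 48
n = m * 2 - 7  # -> n = 39
m = x + n  # -> m = 87
x = m - x  # -> x = 39

Answer: 87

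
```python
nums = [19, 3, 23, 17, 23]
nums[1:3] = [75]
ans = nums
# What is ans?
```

Trace (tracking ans):
nums = [19, 3, 23, 17, 23]  # -> nums = [19, 3, 23, 17, 23]
nums[1:3] = [75]  # -> nums = [19, 75, 17, 23]
ans = nums  # -> ans = [19, 75, 17, 23]

Answer: [19, 75, 17, 23]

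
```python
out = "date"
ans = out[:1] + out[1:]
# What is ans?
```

Answer: 'date'

Derivation:
Trace (tracking ans):
out = 'date'  # -> out = 'date'
ans = out[:1] + out[1:]  # -> ans = 'date'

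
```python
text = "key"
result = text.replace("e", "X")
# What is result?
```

Answer: 'kXy'

Derivation:
Trace (tracking result):
text = 'key'  # -> text = 'key'
result = text.replace('e', 'X')  # -> result = 'kXy'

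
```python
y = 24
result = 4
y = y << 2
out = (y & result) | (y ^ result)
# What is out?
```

Trace (tracking out):
y = 24  # -> y = 24
result = 4  # -> result = 4
y = y << 2  # -> y = 96
out = y & result | y ^ result  # -> out = 100

Answer: 100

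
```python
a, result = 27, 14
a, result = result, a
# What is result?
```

Answer: 27

Derivation:
Trace (tracking result):
a, result = (27, 14)  # -> a = 27, result = 14
a, result = (result, a)  # -> a = 14, result = 27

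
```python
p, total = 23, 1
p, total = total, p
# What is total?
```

Trace (tracking total):
p, total = (23, 1)  # -> p = 23, total = 1
p, total = (total, p)  # -> p = 1, total = 23

Answer: 23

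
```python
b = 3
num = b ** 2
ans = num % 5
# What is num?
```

Trace (tracking num):
b = 3  # -> b = 3
num = b ** 2  # -> num = 9
ans = num % 5  # -> ans = 4

Answer: 9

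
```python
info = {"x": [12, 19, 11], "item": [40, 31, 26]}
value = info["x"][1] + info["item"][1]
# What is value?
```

Trace (tracking value):
info = {'x': [12, 19, 11], 'item': [40, 31, 26]}  # -> info = {'x': [12, 19, 11], 'item': [40, 31, 26]}
value = info['x'][1] + info['item'][1]  # -> value = 50

Answer: 50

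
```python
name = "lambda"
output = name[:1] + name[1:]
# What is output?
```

Answer: 'lambda'

Derivation:
Trace (tracking output):
name = 'lambda'  # -> name = 'lambda'
output = name[:1] + name[1:]  # -> output = 'lambda'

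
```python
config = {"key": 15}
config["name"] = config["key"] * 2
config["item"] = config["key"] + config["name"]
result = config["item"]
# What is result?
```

Trace (tracking result):
config = {'key': 15}  # -> config = {'key': 15}
config['name'] = config['key'] * 2  # -> config = {'key': 15, 'name': 30}
config['item'] = config['key'] + config['name']  # -> config = {'key': 15, 'name': 30, 'item': 45}
result = config['item']  # -> result = 45

Answer: 45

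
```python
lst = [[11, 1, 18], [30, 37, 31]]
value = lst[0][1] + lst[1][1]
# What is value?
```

Answer: 38

Derivation:
Trace (tracking value):
lst = [[11, 1, 18], [30, 37, 31]]  # -> lst = [[11, 1, 18], [30, 37, 31]]
value = lst[0][1] + lst[1][1]  # -> value = 38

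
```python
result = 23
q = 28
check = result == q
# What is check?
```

Trace (tracking check):
result = 23  # -> result = 23
q = 28  # -> q = 28
check = result == q  # -> check = False

Answer: False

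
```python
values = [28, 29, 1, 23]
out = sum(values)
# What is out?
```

Trace (tracking out):
values = [28, 29, 1, 23]  # -> values = [28, 29, 1, 23]
out = sum(values)  # -> out = 81

Answer: 81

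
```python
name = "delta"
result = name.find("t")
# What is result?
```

Answer: 3

Derivation:
Trace (tracking result):
name = 'delta'  # -> name = 'delta'
result = name.find('t')  # -> result = 3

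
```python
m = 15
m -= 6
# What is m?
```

Trace (tracking m):
m = 15  # -> m = 15
m -= 6  # -> m = 9

Answer: 9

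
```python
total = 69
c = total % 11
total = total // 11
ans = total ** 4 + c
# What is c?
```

Answer: 3

Derivation:
Trace (tracking c):
total = 69  # -> total = 69
c = total % 11  # -> c = 3
total = total // 11  # -> total = 6
ans = total ** 4 + c  # -> ans = 1299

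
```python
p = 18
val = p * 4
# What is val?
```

Trace (tracking val):
p = 18  # -> p = 18
val = p * 4  # -> val = 72

Answer: 72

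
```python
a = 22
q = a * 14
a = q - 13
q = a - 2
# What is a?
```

Answer: 295

Derivation:
Trace (tracking a):
a = 22  # -> a = 22
q = a * 14  # -> q = 308
a = q - 13  # -> a = 295
q = a - 2  # -> q = 293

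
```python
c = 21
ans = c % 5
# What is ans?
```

Answer: 1

Derivation:
Trace (tracking ans):
c = 21  # -> c = 21
ans = c % 5  # -> ans = 1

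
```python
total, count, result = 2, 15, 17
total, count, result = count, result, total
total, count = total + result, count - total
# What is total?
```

Trace (tracking total):
total, count, result = (2, 15, 17)  # -> total = 2, count = 15, result = 17
total, count, result = (count, result, total)  # -> total = 15, count = 17, result = 2
total, count = (total + result, count - total)  # -> total = 17, count = 2

Answer: 17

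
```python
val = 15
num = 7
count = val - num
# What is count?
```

Trace (tracking count):
val = 15  # -> val = 15
num = 7  # -> num = 7
count = val - num  # -> count = 8

Answer: 8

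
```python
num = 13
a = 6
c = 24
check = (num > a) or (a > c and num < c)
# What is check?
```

Trace (tracking check):
num = 13  # -> num = 13
a = 6  # -> a = 6
c = 24  # -> c = 24
check = num > a or (a > c and num < c)  # -> check = True

Answer: True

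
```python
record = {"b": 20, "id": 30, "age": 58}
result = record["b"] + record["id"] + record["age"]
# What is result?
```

Answer: 108

Derivation:
Trace (tracking result):
record = {'b': 20, 'id': 30, 'age': 58}  # -> record = {'b': 20, 'id': 30, 'age': 58}
result = record['b'] + record['id'] + record['age']  # -> result = 108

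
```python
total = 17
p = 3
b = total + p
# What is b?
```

Answer: 20

Derivation:
Trace (tracking b):
total = 17  # -> total = 17
p = 3  # -> p = 3
b = total + p  # -> b = 20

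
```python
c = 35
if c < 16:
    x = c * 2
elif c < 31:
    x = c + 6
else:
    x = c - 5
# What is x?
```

Answer: 30

Derivation:
Trace (tracking x):
c = 35  # -> c = 35
if c < 16:  # condition is False
elif c < 31:  # condition is False
else:
    x = c - 5  # -> x = 30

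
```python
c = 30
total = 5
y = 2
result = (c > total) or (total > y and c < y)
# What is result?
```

Trace (tracking result):
c = 30  # -> c = 30
total = 5  # -> total = 5
y = 2  # -> y = 2
result = c > total or (total > y and c < y)  # -> result = True

Answer: True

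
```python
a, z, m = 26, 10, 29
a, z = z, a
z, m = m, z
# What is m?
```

Answer: 26

Derivation:
Trace (tracking m):
a, z, m = (26, 10, 29)  # -> a = 26, z = 10, m = 29
a, z = (z, a)  # -> a = 10, z = 26
z, m = (m, z)  # -> z = 29, m = 26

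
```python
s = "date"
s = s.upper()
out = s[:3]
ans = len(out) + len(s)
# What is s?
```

Trace (tracking s):
s = 'date'  # -> s = 'date'
s = s.upper()  # -> s = 'DATE'
out = s[:3]  # -> out = 'DAT'
ans = len(out) + len(s)  # -> ans = 7

Answer: 'DATE'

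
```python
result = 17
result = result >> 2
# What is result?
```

Trace (tracking result):
result = 17  # -> result = 17
result = result >> 2  # -> result = 4

Answer: 4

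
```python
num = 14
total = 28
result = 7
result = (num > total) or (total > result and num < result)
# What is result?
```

Trace (tracking result):
num = 14  # -> num = 14
total = 28  # -> total = 28
result = 7  # -> result = 7
result = num > total or (total > result and num < result)  # -> result = False

Answer: False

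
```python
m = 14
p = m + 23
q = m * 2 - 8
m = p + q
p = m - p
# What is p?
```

Answer: 20

Derivation:
Trace (tracking p):
m = 14  # -> m = 14
p = m + 23  # -> p = 37
q = m * 2 - 8  # -> q = 20
m = p + q  # -> m = 57
p = m - p  # -> p = 20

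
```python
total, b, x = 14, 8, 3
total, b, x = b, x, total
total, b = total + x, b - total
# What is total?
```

Answer: 22

Derivation:
Trace (tracking total):
total, b, x = (14, 8, 3)  # -> total = 14, b = 8, x = 3
total, b, x = (b, x, total)  # -> total = 8, b = 3, x = 14
total, b = (total + x, b - total)  # -> total = 22, b = -5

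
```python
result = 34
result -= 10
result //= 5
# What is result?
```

Trace (tracking result):
result = 34  # -> result = 34
result -= 10  # -> result = 24
result //= 5  # -> result = 4

Answer: 4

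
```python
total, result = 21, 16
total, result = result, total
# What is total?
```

Trace (tracking total):
total, result = (21, 16)  # -> total = 21, result = 16
total, result = (result, total)  # -> total = 16, result = 21

Answer: 16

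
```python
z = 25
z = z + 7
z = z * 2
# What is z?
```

Trace (tracking z):
z = 25  # -> z = 25
z = z + 7  # -> z = 32
z = z * 2  # -> z = 64

Answer: 64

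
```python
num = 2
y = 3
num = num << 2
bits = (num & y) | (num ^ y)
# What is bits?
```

Answer: 11

Derivation:
Trace (tracking bits):
num = 2  # -> num = 2
y = 3  # -> y = 3
num = num << 2  # -> num = 8
bits = num & y | num ^ y  # -> bits = 11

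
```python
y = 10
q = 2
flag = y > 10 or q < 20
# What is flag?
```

Answer: True

Derivation:
Trace (tracking flag):
y = 10  # -> y = 10
q = 2  # -> q = 2
flag = y > 10 or q < 20  # -> flag = True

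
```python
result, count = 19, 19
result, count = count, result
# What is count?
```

Trace (tracking count):
result, count = (19, 19)  # -> result = 19, count = 19
result, count = (count, result)  # -> result = 19, count = 19

Answer: 19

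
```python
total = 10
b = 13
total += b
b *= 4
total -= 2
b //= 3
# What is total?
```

Answer: 21

Derivation:
Trace (tracking total):
total = 10  # -> total = 10
b = 13  # -> b = 13
total += b  # -> total = 23
b *= 4  # -> b = 52
total -= 2  # -> total = 21
b //= 3  # -> b = 17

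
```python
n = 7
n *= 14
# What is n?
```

Answer: 98

Derivation:
Trace (tracking n):
n = 7  # -> n = 7
n *= 14  # -> n = 98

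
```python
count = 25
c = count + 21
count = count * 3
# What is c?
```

Answer: 46

Derivation:
Trace (tracking c):
count = 25  # -> count = 25
c = count + 21  # -> c = 46
count = count * 3  # -> count = 75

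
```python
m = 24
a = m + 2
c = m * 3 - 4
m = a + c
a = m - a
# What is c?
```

Trace (tracking c):
m = 24  # -> m = 24
a = m + 2  # -> a = 26
c = m * 3 - 4  # -> c = 68
m = a + c  # -> m = 94
a = m - a  # -> a = 68

Answer: 68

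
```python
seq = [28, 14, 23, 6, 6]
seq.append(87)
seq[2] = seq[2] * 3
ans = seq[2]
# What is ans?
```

Trace (tracking ans):
seq = [28, 14, 23, 6, 6]  # -> seq = [28, 14, 23, 6, 6]
seq.append(87)  # -> seq = [28, 14, 23, 6, 6, 87]
seq[2] = seq[2] * 3  # -> seq = [28, 14, 69, 6, 6, 87]
ans = seq[2]  # -> ans = 69

Answer: 69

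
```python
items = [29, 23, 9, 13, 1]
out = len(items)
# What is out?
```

Trace (tracking out):
items = [29, 23, 9, 13, 1]  # -> items = [29, 23, 9, 13, 1]
out = len(items)  # -> out = 5

Answer: 5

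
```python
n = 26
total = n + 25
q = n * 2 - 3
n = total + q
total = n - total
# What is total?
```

Answer: 49

Derivation:
Trace (tracking total):
n = 26  # -> n = 26
total = n + 25  # -> total = 51
q = n * 2 - 3  # -> q = 49
n = total + q  # -> n = 100
total = n - total  # -> total = 49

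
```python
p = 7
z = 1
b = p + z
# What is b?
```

Trace (tracking b):
p = 7  # -> p = 7
z = 1  # -> z = 1
b = p + z  # -> b = 8

Answer: 8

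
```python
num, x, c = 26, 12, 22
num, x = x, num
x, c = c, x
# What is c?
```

Answer: 26

Derivation:
Trace (tracking c):
num, x, c = (26, 12, 22)  # -> num = 26, x = 12, c = 22
num, x = (x, num)  # -> num = 12, x = 26
x, c = (c, x)  # -> x = 22, c = 26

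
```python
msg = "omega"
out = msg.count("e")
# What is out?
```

Answer: 1

Derivation:
Trace (tracking out):
msg = 'omega'  # -> msg = 'omega'
out = msg.count('e')  # -> out = 1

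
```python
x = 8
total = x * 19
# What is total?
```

Answer: 152

Derivation:
Trace (tracking total):
x = 8  # -> x = 8
total = x * 19  # -> total = 152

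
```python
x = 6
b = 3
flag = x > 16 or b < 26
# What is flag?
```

Trace (tracking flag):
x = 6  # -> x = 6
b = 3  # -> b = 3
flag = x > 16 or b < 26  # -> flag = True

Answer: True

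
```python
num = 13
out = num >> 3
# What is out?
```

Answer: 1

Derivation:
Trace (tracking out):
num = 13  # -> num = 13
out = num >> 3  # -> out = 1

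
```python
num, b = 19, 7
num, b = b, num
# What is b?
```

Answer: 19

Derivation:
Trace (tracking b):
num, b = (19, 7)  # -> num = 19, b = 7
num, b = (b, num)  # -> num = 7, b = 19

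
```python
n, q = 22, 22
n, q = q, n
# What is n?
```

Trace (tracking n):
n, q = (22, 22)  # -> n = 22, q = 22
n, q = (q, n)  # -> n = 22, q = 22

Answer: 22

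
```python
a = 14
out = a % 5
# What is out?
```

Answer: 4

Derivation:
Trace (tracking out):
a = 14  # -> a = 14
out = a % 5  # -> out = 4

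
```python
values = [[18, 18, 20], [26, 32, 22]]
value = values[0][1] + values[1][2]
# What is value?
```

Trace (tracking value):
values = [[18, 18, 20], [26, 32, 22]]  # -> values = [[18, 18, 20], [26, 32, 22]]
value = values[0][1] + values[1][2]  # -> value = 40

Answer: 40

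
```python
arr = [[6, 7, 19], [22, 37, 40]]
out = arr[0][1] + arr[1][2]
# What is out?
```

Trace (tracking out):
arr = [[6, 7, 19], [22, 37, 40]]  # -> arr = [[6, 7, 19], [22, 37, 40]]
out = arr[0][1] + arr[1][2]  # -> out = 47

Answer: 47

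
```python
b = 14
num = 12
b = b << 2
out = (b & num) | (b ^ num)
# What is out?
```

Answer: 60

Derivation:
Trace (tracking out):
b = 14  # -> b = 14
num = 12  # -> num = 12
b = b << 2  # -> b = 56
out = b & num | b ^ num  # -> out = 60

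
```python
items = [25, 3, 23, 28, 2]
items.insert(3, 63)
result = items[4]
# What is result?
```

Trace (tracking result):
items = [25, 3, 23, 28, 2]  # -> items = [25, 3, 23, 28, 2]
items.insert(3, 63)  # -> items = [25, 3, 23, 63, 28, 2]
result = items[4]  # -> result = 28

Answer: 28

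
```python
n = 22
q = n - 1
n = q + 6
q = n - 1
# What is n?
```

Trace (tracking n):
n = 22  # -> n = 22
q = n - 1  # -> q = 21
n = q + 6  # -> n = 27
q = n - 1  # -> q = 26

Answer: 27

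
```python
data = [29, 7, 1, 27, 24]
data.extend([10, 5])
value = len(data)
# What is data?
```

Trace (tracking data):
data = [29, 7, 1, 27, 24]  # -> data = [29, 7, 1, 27, 24]
data.extend([10, 5])  # -> data = [29, 7, 1, 27, 24, 10, 5]
value = len(data)  # -> value = 7

Answer: [29, 7, 1, 27, 24, 10, 5]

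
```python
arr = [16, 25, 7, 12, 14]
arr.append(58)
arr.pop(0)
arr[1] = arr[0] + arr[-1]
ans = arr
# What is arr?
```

Answer: [25, 83, 12, 14, 58]

Derivation:
Trace (tracking arr):
arr = [16, 25, 7, 12, 14]  # -> arr = [16, 25, 7, 12, 14]
arr.append(58)  # -> arr = [16, 25, 7, 12, 14, 58]
arr.pop(0)  # -> arr = [25, 7, 12, 14, 58]
arr[1] = arr[0] + arr[-1]  # -> arr = [25, 83, 12, 14, 58]
ans = arr  # -> ans = [25, 83, 12, 14, 58]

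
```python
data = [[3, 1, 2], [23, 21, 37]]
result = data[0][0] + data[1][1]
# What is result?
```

Answer: 24

Derivation:
Trace (tracking result):
data = [[3, 1, 2], [23, 21, 37]]  # -> data = [[3, 1, 2], [23, 21, 37]]
result = data[0][0] + data[1][1]  # -> result = 24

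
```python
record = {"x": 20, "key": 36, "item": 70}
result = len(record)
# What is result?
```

Answer: 3

Derivation:
Trace (tracking result):
record = {'x': 20, 'key': 36, 'item': 70}  # -> record = {'x': 20, 'key': 36, 'item': 70}
result = len(record)  # -> result = 3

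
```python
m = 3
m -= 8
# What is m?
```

Answer: -5

Derivation:
Trace (tracking m):
m = 3  # -> m = 3
m -= 8  # -> m = -5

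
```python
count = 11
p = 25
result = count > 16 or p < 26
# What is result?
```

Answer: True

Derivation:
Trace (tracking result):
count = 11  # -> count = 11
p = 25  # -> p = 25
result = count > 16 or p < 26  # -> result = True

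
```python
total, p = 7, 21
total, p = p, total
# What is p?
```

Answer: 7

Derivation:
Trace (tracking p):
total, p = (7, 21)  # -> total = 7, p = 21
total, p = (p, total)  # -> total = 21, p = 7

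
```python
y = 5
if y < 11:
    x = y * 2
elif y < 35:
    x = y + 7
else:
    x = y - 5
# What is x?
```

Answer: 10

Derivation:
Trace (tracking x):
y = 5  # -> y = 5
if y < 11:  # condition is True
    x = y * 2  # -> x = 10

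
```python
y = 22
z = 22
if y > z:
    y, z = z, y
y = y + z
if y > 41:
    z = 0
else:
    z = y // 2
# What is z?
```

Trace (tracking z):
y = 22  # -> y = 22
z = 22  # -> z = 22
if y > z:  # condition is False
y = y + z  # -> y = 44
if y > 41:  # condition is True
    z = 0  # -> z = 0

Answer: 0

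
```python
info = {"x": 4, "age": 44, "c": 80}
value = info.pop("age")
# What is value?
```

Trace (tracking value):
info = {'x': 4, 'age': 44, 'c': 80}  # -> info = {'x': 4, 'age': 44, 'c': 80}
value = info.pop('age')  # -> value = 44

Answer: 44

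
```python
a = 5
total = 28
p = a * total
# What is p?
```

Answer: 140

Derivation:
Trace (tracking p):
a = 5  # -> a = 5
total = 28  # -> total = 28
p = a * total  # -> p = 140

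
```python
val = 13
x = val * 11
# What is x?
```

Answer: 143

Derivation:
Trace (tracking x):
val = 13  # -> val = 13
x = val * 11  # -> x = 143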